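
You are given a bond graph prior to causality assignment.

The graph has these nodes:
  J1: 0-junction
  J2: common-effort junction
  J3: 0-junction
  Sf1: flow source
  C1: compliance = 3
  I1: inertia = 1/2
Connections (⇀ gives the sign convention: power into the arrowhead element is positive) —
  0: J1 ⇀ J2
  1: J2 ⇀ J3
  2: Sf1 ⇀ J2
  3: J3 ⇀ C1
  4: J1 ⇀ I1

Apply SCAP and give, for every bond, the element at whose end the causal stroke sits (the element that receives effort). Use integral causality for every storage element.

β0 stroke at J1
β1 stroke at J2
β2 stroke at Sf1
β3 stroke at J3
β4 stroke at I1

#2 |Sf1  (Sf1: flow source, stroke at near end)
#3 |J3  (C1 outputs effort q/C1)
#1 |J2  (J3: bond 3 brought effort, rest push out)
#0 |J1  (common-e at J2 fixed by 1)
#4 |I1  (J1: bond 0 brought effort, rest push out)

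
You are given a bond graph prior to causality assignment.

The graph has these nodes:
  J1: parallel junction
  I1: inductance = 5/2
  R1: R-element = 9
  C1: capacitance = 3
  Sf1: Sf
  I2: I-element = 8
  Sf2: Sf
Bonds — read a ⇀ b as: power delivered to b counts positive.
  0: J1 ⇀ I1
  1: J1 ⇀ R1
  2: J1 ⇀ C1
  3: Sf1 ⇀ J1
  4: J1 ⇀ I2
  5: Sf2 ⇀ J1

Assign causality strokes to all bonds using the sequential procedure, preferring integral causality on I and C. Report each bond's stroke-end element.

bond 3 stroke→Sf1  (Sf1 fixes flow; stroke at Sf1)
bond 5 stroke→Sf2  (Sf2: flow source, stroke at near end)
bond 0 stroke→I1  (I1 integral (f out))
bond 2 stroke→J1  (C1: C, integral causality)
bond 1 stroke→R1  (0-jn J1 has e-setter on 2)
bond 4 stroke→I2  (J1 effort already set via bond 2)

b0 stroke→I1
b1 stroke→R1
b2 stroke→J1
b3 stroke→Sf1
b4 stroke→I2
b5 stroke→Sf2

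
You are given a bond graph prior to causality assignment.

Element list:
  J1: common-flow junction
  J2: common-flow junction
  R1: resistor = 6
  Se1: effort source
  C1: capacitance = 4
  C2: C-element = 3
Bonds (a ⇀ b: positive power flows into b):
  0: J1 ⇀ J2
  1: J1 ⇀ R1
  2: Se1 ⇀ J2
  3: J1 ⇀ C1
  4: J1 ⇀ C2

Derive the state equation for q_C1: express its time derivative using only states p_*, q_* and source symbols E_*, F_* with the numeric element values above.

dq_C1/dt = E_Se1/6 - q_C1/24 - q_C2/18

#2 stroke→J2  (source Se1 imposes e)
#0 stroke→J1  (closing 1-jn rule on J2)
#3 stroke→J1  (C1 integral (e out))
#4 stroke→J1  (prefer integral on C2)
#1 stroke→R1  (only one flow-in slot at J1)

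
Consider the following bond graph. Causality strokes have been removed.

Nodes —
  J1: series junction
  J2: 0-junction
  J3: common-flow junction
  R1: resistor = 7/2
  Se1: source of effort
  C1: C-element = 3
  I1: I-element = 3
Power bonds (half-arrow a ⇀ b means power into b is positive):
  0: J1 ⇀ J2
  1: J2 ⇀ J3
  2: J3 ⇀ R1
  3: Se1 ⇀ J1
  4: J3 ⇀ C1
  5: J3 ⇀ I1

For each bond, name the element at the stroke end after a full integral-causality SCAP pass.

#3 stroke→J1  (Se1: effort source, stroke at far end)
#0 stroke→J2  (J1 needs exactly one f-in)
#1 stroke→J3  (common-e at J2 fixed by 0)
#4 stroke→J3  (C1 integral (e out))
#5 stroke→I1  (I1: I, integral causality)
#2 stroke→J3  (J3: bond 5 brought flow, rest push out)

#0 →J2
#1 →J3
#2 →J3
#3 →J1
#4 →J3
#5 →I1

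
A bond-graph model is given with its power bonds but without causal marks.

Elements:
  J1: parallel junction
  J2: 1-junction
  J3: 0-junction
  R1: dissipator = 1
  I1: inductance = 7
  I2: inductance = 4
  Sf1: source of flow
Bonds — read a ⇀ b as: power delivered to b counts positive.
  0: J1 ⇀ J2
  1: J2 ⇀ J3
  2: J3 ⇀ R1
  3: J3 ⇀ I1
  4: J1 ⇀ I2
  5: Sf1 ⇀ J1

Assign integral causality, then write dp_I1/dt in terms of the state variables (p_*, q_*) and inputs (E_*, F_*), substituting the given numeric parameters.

dp_I1/dt = F_Sf1 - p_I1/7 - p_I2/4

β5 stroke→Sf1  (Sf1 fixes flow; stroke at Sf1)
β3 stroke→I1  (prefer integral on I1)
β4 stroke→I2  (I2 integral (f out))
β0 stroke→J1  (only one effort-in slot at J1)
β1 stroke→J2  (J2 flow already set via bond 0)
β2 stroke→J3  (J3 needs exactly one e-in)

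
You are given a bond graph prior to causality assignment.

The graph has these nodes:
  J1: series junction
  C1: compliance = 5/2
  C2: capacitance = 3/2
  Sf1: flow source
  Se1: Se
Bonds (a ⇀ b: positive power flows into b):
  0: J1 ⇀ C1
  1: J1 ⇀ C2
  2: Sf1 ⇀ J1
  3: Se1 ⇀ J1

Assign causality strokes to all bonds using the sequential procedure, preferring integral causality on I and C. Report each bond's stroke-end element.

#2 stroke at Sf1  (Sf1 fixes flow; stroke at Sf1)
#3 stroke at J1  (source Se1 imposes e)
#0 stroke at J1  (common-f at J1 fixed by 2)
#1 stroke at J1  (J1: bond 2 brought flow, rest push out)

b0 →J1
b1 →J1
b2 →Sf1
b3 →J1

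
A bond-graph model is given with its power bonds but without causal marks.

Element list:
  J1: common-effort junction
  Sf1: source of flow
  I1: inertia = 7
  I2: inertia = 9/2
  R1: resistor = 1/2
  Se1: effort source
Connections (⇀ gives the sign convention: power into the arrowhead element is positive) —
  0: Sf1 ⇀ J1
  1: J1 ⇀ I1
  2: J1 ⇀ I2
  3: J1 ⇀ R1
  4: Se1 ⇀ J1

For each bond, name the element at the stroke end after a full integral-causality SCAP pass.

β0 →Sf1
β1 →I1
β2 →I2
β3 →R1
β4 →J1

#0 →Sf1  (Sf1: flow source, stroke at near end)
#4 →J1  (Se1: effort source, stroke at far end)
#1 →I1  (J1 effort already set via bond 4)
#2 →I2  (J1: bond 4 brought effort, rest push out)
#3 →R1  (0-jn J1 has e-setter on 4)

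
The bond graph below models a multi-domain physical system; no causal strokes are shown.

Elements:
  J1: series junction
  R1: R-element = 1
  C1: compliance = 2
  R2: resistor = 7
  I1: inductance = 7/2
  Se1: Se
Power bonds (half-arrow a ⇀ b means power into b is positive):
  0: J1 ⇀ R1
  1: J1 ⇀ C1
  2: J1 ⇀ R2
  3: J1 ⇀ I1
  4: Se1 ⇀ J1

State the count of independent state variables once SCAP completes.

β4 →J1  (Se1 fixes effort; stroke away)
β1 →J1  (C1: C, integral causality)
β3 →I1  (I1: I, integral causality)
β0 →J1  (J1 flow already set via bond 3)
β2 →J1  (J1 flow already set via bond 3)

2  (C1, I1 all integral)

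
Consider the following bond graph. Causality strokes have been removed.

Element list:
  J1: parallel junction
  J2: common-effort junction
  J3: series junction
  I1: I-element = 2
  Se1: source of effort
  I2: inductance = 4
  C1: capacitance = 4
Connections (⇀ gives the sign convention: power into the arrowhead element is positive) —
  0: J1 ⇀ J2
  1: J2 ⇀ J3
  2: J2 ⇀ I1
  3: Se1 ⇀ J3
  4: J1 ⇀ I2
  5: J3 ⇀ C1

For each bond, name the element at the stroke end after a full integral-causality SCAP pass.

bond 0 |J1
bond 1 |J2
bond 2 |I1
bond 3 |J3
bond 4 |I2
bond 5 |J3

#3 stroke→J3  (Se1 fixes effort; stroke away)
#2 stroke→I1  (I1 integral (f out))
#4 stroke→I2  (I2 integral (f out))
#0 stroke→J1  (closing 0-jn rule on J1)
#1 stroke→J2  (J2 needs exactly one e-in)
#5 stroke→J3  (J3 flow already set via bond 1)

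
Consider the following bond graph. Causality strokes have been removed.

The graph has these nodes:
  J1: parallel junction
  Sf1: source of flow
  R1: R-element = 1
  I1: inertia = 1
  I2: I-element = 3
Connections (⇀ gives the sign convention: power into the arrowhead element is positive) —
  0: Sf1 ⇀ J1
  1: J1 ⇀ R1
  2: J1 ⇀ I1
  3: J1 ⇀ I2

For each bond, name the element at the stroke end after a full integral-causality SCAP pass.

bond 0 →Sf1  (Sf1 (Sf) sets flow on bond)
bond 2 →I1  (I1 integral (f out))
bond 3 →I2  (I2: I, integral causality)
bond 1 →J1  (only one effort-in slot at J1)

b0 stroke→Sf1
b1 stroke→J1
b2 stroke→I1
b3 stroke→I2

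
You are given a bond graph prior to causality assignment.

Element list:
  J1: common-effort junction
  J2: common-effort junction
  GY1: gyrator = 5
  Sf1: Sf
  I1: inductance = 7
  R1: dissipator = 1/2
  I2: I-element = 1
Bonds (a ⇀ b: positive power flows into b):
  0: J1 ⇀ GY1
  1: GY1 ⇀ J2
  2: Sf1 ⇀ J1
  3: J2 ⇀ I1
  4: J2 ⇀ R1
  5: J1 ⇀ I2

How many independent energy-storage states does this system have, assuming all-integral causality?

β2 →Sf1  (source Sf1 imposes f)
β3 →I1  (prefer integral on I1)
β5 →I2  (I2 integral (f out))
β0 →J1  (only one effort-in slot at J1)
β1 →J2  (GY1 both-in/both-out from 0)
β4 →R1  (J2: bond 1 brought effort, rest push out)

2  (I1, I2 all integral)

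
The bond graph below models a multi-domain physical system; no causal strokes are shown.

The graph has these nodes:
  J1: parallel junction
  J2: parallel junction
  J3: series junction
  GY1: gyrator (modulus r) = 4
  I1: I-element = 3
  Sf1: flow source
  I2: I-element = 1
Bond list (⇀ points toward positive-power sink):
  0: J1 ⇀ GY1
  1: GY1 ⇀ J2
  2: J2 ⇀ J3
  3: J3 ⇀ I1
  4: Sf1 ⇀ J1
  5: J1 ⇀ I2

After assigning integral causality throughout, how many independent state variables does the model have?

#4 stroke at Sf1  (source Sf1 imposes f)
#3 stroke at I1  (I1: I, integral causality)
#2 stroke at J3  (1-jn J3 has f-setter on 3)
#1 stroke at J2  (J2: last free bond brings effort in)
#0 stroke at J1  (GY1 both-in/both-out from 1)
#5 stroke at I2  (common-e at J1 fixed by 0)

2  (I1, I2 all integral)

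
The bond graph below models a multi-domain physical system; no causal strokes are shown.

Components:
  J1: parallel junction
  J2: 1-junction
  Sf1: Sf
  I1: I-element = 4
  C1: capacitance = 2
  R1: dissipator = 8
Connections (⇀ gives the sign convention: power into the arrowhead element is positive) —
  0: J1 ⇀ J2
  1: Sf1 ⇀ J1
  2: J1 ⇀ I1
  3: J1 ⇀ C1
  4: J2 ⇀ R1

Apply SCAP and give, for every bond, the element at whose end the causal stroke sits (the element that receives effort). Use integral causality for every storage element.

bond 0 |J2
bond 1 |Sf1
bond 2 |I1
bond 3 |J1
bond 4 |R1

β1 →Sf1  (source Sf1 imposes f)
β2 →I1  (I1 integral (f out))
β3 →J1  (prefer integral on C1)
β0 →J2  (J1: bond 3 brought effort, rest push out)
β4 →R1  (J2: last free bond brings flow in)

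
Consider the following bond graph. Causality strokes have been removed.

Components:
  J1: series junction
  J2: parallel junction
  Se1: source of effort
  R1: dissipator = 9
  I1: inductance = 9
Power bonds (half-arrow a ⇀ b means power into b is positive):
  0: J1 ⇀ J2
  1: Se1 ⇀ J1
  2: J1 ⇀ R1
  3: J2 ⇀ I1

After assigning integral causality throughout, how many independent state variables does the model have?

1  (I1 all integral)

b1 stroke→J1  (Se1 (Se) sets effort on bond)
b3 stroke→I1  (prefer integral on I1)
b0 stroke→J2  (J2: last free bond brings effort in)
b2 stroke→J1  (1-jn J1 has f-setter on 0)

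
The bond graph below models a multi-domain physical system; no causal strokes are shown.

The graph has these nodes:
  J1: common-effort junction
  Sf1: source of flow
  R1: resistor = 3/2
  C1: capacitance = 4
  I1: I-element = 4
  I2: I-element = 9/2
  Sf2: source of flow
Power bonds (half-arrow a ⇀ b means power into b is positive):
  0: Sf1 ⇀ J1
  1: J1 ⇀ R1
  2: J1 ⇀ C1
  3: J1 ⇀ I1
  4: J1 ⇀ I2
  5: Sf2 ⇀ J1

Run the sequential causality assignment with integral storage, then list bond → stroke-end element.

bond 0 stroke at Sf1  (Sf1: flow source, stroke at near end)
bond 5 stroke at Sf2  (Sf2 fixes flow; stroke at Sf2)
bond 2 stroke at J1  (C1 outputs effort q/C1)
bond 1 stroke at R1  (0-jn J1 has e-setter on 2)
bond 3 stroke at I1  (J1 effort already set via bond 2)
bond 4 stroke at I2  (common-e at J1 fixed by 2)

β0 →Sf1
β1 →R1
β2 →J1
β3 →I1
β4 →I2
β5 →Sf2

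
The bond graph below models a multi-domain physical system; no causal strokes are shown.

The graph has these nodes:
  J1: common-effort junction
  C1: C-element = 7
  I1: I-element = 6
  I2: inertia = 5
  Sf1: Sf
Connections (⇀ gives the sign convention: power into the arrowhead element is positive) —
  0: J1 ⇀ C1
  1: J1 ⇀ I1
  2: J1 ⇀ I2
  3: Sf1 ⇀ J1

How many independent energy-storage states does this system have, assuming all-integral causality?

3  (C1, I1, I2 all integral)

β3 |Sf1  (Sf1 fixes flow; stroke at Sf1)
β0 |J1  (C1: C, integral causality)
β1 |I1  (J1: bond 0 brought effort, rest push out)
β2 |I2  (0-jn J1 has e-setter on 0)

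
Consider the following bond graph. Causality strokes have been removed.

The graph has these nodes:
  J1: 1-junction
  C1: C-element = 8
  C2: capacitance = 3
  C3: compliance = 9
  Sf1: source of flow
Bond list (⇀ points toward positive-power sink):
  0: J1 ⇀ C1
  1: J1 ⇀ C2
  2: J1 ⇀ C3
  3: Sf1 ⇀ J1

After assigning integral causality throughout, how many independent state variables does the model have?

b3 stroke→Sf1  (Sf1 (Sf) sets flow on bond)
b0 stroke→J1  (common-f at J1 fixed by 3)
b1 stroke→J1  (J1 flow already set via bond 3)
b2 stroke→J1  (common-f at J1 fixed by 3)

3  (C1, C2, C3 all integral)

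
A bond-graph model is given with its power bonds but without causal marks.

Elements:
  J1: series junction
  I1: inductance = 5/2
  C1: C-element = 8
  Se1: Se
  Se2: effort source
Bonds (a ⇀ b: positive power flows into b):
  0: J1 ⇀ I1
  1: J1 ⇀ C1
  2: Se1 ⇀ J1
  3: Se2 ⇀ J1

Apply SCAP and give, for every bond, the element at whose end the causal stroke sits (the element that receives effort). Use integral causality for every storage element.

b0 stroke at I1
b1 stroke at J1
b2 stroke at J1
b3 stroke at J1

#2 |J1  (Se1 (Se) sets effort on bond)
#3 |J1  (source Se2 imposes e)
#0 |I1  (prefer integral on I1)
#1 |J1  (J1 flow already set via bond 0)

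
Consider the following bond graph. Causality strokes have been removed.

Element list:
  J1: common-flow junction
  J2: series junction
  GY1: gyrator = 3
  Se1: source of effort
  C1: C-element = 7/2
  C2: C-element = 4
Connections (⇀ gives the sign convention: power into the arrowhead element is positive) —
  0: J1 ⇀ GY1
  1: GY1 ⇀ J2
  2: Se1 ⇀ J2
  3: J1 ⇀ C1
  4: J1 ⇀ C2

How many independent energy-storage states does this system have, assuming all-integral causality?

b2 →J2  (source Se1 imposes e)
b1 →GY1  (J2 needs exactly one f-in)
b0 →GY1  (GY1 both-in/both-out from 1)
b3 →J1  (common-f at J1 fixed by 0)
b4 →J1  (J1: bond 0 brought flow, rest push out)

2  (C1, C2 all integral)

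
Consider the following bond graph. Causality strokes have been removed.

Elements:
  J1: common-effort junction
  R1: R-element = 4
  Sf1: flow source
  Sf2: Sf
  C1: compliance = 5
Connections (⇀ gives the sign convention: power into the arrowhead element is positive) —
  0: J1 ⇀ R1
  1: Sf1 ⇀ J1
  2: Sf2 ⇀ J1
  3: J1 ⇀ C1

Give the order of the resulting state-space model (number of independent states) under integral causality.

1  (C1 all integral)

bond 1 stroke at Sf1  (source Sf1 imposes f)
bond 2 stroke at Sf2  (source Sf2 imposes f)
bond 3 stroke at J1  (C1: C, integral causality)
bond 0 stroke at R1  (common-e at J1 fixed by 3)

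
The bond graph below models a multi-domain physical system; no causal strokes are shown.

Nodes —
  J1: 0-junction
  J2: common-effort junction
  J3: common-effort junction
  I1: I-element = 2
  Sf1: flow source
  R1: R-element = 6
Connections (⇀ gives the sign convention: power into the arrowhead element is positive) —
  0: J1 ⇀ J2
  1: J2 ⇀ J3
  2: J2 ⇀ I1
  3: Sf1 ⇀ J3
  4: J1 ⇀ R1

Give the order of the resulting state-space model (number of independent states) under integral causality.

1  (I1 all integral)

#3 stroke→Sf1  (Sf1 (Sf) sets flow on bond)
#1 stroke→J3  (J3: last free bond brings effort in)
#2 stroke→I1  (I1: I, integral causality)
#0 stroke→J2  (J2: last free bond brings effort in)
#4 stroke→J1  (closing 0-jn rule on J1)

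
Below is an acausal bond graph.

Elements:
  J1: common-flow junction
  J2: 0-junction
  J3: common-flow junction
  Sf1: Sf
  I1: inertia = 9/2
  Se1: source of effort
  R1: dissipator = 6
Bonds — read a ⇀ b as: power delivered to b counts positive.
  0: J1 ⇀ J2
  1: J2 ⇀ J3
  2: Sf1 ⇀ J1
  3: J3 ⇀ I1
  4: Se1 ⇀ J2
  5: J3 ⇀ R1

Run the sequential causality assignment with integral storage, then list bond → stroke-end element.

bond 2 →Sf1  (Sf1 (Sf) sets flow on bond)
bond 4 →J2  (Se1: effort source, stroke at far end)
bond 0 →J1  (J1 flow already set via bond 2)
bond 1 →J3  (J2: bond 4 brought effort, rest push out)
bond 3 →I1  (I1 outputs flow p/I1)
bond 5 →J3  (J3: bond 3 brought flow, rest push out)

bond 0 |J1
bond 1 |J3
bond 2 |Sf1
bond 3 |I1
bond 4 |J2
bond 5 |J3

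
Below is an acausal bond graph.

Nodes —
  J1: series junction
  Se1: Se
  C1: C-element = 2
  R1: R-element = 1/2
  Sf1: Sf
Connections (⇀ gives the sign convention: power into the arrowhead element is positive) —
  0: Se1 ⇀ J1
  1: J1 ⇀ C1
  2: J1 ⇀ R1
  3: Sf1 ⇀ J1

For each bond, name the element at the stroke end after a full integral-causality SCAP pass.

b0 stroke at J1  (Se1: effort source, stroke at far end)
b3 stroke at Sf1  (Sf1 fixes flow; stroke at Sf1)
b1 stroke at J1  (1-jn J1 has f-setter on 3)
b2 stroke at J1  (1-jn J1 has f-setter on 3)

b0 |J1
b1 |J1
b2 |J1
b3 |Sf1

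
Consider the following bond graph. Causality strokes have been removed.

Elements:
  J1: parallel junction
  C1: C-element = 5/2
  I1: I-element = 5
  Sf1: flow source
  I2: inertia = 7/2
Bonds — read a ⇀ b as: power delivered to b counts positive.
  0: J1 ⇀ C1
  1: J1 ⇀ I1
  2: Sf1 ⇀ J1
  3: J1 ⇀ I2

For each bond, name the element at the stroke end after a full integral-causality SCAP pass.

β0 |J1
β1 |I1
β2 |Sf1
β3 |I2

β2 |Sf1  (Sf1 (Sf) sets flow on bond)
β0 |J1  (C1: C, integral causality)
β1 |I1  (common-e at J1 fixed by 0)
β3 |I2  (J1 effort already set via bond 0)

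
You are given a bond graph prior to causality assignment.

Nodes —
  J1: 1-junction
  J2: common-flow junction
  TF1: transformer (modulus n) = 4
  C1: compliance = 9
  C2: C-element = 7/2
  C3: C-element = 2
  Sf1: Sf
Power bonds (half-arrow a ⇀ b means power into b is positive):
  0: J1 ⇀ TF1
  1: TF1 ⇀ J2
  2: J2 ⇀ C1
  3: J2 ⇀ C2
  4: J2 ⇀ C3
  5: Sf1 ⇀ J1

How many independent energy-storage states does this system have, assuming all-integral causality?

3  (C1, C2, C3 all integral)

b5 stroke at Sf1  (source Sf1 imposes f)
b0 stroke at J1  (J1 flow already set via bond 5)
b1 stroke at TF1  (through TF1, causality passes straight; one stroke at TF1)
b2 stroke at J2  (1-jn J2 has f-setter on 1)
b3 stroke at J2  (J2: bond 1 brought flow, rest push out)
b4 stroke at J2  (J2 flow already set via bond 1)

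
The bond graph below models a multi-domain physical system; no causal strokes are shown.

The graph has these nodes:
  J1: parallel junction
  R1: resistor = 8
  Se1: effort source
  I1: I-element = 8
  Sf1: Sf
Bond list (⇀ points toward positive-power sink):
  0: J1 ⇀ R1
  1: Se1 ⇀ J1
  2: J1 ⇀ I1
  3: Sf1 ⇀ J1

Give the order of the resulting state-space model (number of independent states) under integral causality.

1  (I1 all integral)

β1 |J1  (Se1 (Se) sets effort on bond)
β3 |Sf1  (source Sf1 imposes f)
β0 |R1  (0-jn J1 has e-setter on 1)
β2 |I1  (common-e at J1 fixed by 1)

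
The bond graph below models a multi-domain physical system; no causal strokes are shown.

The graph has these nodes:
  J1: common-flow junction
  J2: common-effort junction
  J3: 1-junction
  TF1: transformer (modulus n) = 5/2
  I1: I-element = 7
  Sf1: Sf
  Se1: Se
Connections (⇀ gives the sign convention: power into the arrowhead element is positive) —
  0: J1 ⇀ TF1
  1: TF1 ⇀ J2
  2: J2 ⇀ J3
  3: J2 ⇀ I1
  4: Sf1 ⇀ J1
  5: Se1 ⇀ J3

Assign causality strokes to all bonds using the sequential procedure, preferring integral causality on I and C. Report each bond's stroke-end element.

b4 |Sf1  (Sf1 (Sf) sets flow on bond)
b5 |J3  (Se1 fixes effort; stroke away)
b0 |J1  (J1 flow already set via bond 4)
b2 |J2  (closing 1-jn rule on J3)
b1 |TF1  (through TF1, causality passes straight; one stroke at TF1)
b3 |I1  (common-e at J2 fixed by 2)

#0 stroke at J1
#1 stroke at TF1
#2 stroke at J2
#3 stroke at I1
#4 stroke at Sf1
#5 stroke at J3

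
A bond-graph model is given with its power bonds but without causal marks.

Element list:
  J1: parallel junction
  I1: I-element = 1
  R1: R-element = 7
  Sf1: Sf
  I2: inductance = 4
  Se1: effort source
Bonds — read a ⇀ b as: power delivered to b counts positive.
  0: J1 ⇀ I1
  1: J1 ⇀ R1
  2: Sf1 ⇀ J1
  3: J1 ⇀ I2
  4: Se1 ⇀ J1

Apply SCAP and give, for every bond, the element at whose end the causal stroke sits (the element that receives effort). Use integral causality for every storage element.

bond 2 stroke→Sf1  (source Sf1 imposes f)
bond 4 stroke→J1  (Se1 fixes effort; stroke away)
bond 0 stroke→I1  (J1: bond 4 brought effort, rest push out)
bond 1 stroke→R1  (common-e at J1 fixed by 4)
bond 3 stroke→I2  (J1: bond 4 brought effort, rest push out)

#0 |I1
#1 |R1
#2 |Sf1
#3 |I2
#4 |J1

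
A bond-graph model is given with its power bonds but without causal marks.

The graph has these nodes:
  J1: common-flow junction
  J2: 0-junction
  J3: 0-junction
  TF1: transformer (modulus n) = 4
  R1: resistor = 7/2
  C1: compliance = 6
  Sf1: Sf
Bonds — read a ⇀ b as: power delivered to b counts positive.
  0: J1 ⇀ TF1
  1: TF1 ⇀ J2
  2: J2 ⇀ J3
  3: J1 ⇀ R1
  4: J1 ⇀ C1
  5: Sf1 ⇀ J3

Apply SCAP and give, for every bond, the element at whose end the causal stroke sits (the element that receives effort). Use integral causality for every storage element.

b0 |TF1
b1 |J2
b2 |J3
b3 |J1
b4 |J1
b5 |Sf1

bond 5 stroke→Sf1  (Sf1: flow source, stroke at near end)
bond 2 stroke→J3  (closing 0-jn rule on J3)
bond 1 stroke→J2  (closing 0-jn rule on J2)
bond 0 stroke→TF1  (TF1 one-in-one-out from 1)
bond 3 stroke→J1  (1-jn J1 has f-setter on 0)
bond 4 stroke→J1  (J1: bond 0 brought flow, rest push out)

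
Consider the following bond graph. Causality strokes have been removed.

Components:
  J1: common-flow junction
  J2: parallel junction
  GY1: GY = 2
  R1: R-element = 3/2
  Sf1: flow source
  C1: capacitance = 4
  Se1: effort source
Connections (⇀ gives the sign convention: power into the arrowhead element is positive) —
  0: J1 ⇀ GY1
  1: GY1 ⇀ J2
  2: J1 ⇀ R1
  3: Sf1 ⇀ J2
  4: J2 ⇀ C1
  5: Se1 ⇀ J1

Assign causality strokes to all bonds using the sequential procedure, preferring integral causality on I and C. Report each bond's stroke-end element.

#3 stroke at Sf1  (Sf1 fixes flow; stroke at Sf1)
#5 stroke at J1  (Se1: effort source, stroke at far end)
#4 stroke at J2  (C1 integral (e out))
#1 stroke at GY1  (J2 effort already set via bond 4)
#0 stroke at GY1  (GY1: gyrator matches bond 1)
#2 stroke at J1  (common-f at J1 fixed by 0)

β0 →GY1
β1 →GY1
β2 →J1
β3 →Sf1
β4 →J2
β5 →J1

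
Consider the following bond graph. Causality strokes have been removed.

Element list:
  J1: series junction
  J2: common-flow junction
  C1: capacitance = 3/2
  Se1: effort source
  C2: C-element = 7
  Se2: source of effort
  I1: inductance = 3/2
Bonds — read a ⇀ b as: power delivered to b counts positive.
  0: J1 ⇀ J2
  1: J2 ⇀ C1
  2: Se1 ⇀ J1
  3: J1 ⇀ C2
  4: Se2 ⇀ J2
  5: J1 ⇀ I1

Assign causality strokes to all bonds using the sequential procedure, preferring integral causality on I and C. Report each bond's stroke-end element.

#0 stroke at J1
#1 stroke at J2
#2 stroke at J1
#3 stroke at J1
#4 stroke at J2
#5 stroke at I1

b2 stroke at J1  (Se1: effort source, stroke at far end)
b4 stroke at J2  (Se2 fixes effort; stroke away)
b1 stroke at J2  (C1 integral (e out))
b0 stroke at J1  (J2 needs exactly one f-in)
b3 stroke at J1  (prefer integral on C2)
b5 stroke at I1  (J1 needs exactly one f-in)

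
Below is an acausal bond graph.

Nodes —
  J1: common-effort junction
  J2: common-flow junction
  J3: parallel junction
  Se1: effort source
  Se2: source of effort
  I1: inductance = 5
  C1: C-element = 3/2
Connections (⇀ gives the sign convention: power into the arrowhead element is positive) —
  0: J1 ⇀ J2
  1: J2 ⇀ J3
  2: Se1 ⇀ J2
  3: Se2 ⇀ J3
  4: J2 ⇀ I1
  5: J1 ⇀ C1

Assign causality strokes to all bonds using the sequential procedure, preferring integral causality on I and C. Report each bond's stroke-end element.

bond 0 stroke→J2
bond 1 stroke→J2
bond 2 stroke→J2
bond 3 stroke→J3
bond 4 stroke→I1
bond 5 stroke→J1

β2 |J2  (source Se1 imposes e)
β3 |J3  (Se2 (Se) sets effort on bond)
β1 |J2  (common-e at J3 fixed by 3)
β4 |I1  (I1: I, integral causality)
β0 |J2  (common-f at J2 fixed by 4)
β5 |J1  (closing 0-jn rule on J1)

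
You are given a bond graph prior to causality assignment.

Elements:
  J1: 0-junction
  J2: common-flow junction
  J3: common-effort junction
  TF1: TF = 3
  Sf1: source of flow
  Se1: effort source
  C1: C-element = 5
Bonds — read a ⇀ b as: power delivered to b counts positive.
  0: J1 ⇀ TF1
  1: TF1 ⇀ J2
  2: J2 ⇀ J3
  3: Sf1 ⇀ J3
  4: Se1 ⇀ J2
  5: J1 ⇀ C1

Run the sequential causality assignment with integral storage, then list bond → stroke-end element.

#3 |Sf1  (Sf1 fixes flow; stroke at Sf1)
#4 |J2  (Se1 (Se) sets effort on bond)
#2 |J3  (J3: last free bond brings effort in)
#1 |J2  (1-jn J2 has f-setter on 2)
#0 |TF1  (TF1 one-in-one-out from 1)
#5 |J1  (J1 needs exactly one e-in)

bond 0 →TF1
bond 1 →J2
bond 2 →J3
bond 3 →Sf1
bond 4 →J2
bond 5 →J1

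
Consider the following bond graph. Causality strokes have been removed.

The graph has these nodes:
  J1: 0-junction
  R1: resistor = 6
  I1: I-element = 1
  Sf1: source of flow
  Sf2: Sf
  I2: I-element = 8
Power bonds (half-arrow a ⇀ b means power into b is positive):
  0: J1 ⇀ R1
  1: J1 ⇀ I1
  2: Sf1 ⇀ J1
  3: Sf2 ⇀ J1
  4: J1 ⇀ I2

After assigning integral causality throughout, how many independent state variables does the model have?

b2 stroke at Sf1  (Sf1 (Sf) sets flow on bond)
b3 stroke at Sf2  (Sf2 (Sf) sets flow on bond)
b1 stroke at I1  (I1 outputs flow p/I1)
b4 stroke at I2  (I2 integral (f out))
b0 stroke at J1  (J1: last free bond brings effort in)

2  (I1, I2 all integral)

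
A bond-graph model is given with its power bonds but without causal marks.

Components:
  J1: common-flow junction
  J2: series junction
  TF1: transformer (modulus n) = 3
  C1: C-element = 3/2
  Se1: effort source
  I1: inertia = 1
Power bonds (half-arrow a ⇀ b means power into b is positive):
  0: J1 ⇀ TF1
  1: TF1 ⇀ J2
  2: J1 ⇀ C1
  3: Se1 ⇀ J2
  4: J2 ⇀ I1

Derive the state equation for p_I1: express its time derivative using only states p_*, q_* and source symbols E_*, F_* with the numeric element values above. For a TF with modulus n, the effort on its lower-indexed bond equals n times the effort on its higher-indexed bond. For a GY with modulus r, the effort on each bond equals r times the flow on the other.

bond 3 stroke at J2  (Se1 (Se) sets effort on bond)
bond 2 stroke at J1  (C1 integral (e out))
bond 0 stroke at TF1  (J1: last free bond brings flow in)
bond 1 stroke at J2  (through TF1, causality passes straight; one stroke at TF1)
bond 4 stroke at I1  (J2 needs exactly one f-in)

dp_I1/dt = E_Se1 - 2*q_C1/9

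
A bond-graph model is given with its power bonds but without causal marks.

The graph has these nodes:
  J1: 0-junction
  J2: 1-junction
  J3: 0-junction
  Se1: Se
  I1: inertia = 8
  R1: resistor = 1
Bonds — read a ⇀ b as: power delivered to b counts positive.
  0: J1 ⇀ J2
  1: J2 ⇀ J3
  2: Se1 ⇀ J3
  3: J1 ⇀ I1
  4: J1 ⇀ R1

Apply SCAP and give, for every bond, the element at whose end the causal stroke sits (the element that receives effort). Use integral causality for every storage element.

#2 →J3  (Se1: effort source, stroke at far end)
#1 →J2  (common-e at J3 fixed by 2)
#0 →J1  (only one flow-in slot at J2)
#3 →I1  (common-e at J1 fixed by 0)
#4 →R1  (common-e at J1 fixed by 0)

#0 stroke→J1
#1 stroke→J2
#2 stroke→J3
#3 stroke→I1
#4 stroke→R1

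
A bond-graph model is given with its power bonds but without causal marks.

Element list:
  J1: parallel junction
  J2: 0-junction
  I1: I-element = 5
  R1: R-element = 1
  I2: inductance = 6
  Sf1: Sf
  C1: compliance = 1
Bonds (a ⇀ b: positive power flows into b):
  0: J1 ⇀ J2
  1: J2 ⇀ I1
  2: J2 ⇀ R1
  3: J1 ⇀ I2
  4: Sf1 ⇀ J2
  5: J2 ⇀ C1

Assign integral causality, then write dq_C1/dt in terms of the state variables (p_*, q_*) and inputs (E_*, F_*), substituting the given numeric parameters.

bond 4 stroke→Sf1  (source Sf1 imposes f)
bond 1 stroke→I1  (I1 integral (f out))
bond 3 stroke→I2  (I2 outputs flow p/I2)
bond 0 stroke→J1  (J1: last free bond brings effort in)
bond 5 stroke→J2  (C1 outputs effort q/C1)
bond 2 stroke→R1  (J2: bond 5 brought effort, rest push out)

dq_C1/dt = F_Sf1 - p_I1/5 - p_I2/6 - q_C1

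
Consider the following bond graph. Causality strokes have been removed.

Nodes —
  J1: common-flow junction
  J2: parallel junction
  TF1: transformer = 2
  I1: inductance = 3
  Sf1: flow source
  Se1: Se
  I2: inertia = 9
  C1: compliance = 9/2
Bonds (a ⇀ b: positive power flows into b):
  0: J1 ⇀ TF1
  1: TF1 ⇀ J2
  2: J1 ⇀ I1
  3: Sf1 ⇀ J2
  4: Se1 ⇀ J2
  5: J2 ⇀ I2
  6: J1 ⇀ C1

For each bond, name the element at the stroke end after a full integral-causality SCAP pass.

b3 stroke at Sf1  (Sf1 (Sf) sets flow on bond)
b4 stroke at J2  (Se1 (Se) sets effort on bond)
b1 stroke at TF1  (J2: bond 4 brought effort, rest push out)
b5 stroke at I2  (J2: bond 4 brought effort, rest push out)
b0 stroke at J1  (TF1: transformer flips bond 1)
b2 stroke at I1  (I1: I, integral causality)
b6 stroke at J1  (J1: bond 2 brought flow, rest push out)

b0 stroke→J1
b1 stroke→TF1
b2 stroke→I1
b3 stroke→Sf1
b4 stroke→J2
b5 stroke→I2
b6 stroke→J1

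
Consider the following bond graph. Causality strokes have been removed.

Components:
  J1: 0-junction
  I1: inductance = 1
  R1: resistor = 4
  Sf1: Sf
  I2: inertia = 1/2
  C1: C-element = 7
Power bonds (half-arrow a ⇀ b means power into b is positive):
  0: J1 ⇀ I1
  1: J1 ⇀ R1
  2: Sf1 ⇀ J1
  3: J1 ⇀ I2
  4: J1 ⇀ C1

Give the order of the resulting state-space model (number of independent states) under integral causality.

β2 |Sf1  (Sf1 fixes flow; stroke at Sf1)
β0 |I1  (prefer integral on I1)
β3 |I2  (I2 integral (f out))
β4 |J1  (prefer integral on C1)
β1 |R1  (common-e at J1 fixed by 4)

3  (C1, I1, I2 all integral)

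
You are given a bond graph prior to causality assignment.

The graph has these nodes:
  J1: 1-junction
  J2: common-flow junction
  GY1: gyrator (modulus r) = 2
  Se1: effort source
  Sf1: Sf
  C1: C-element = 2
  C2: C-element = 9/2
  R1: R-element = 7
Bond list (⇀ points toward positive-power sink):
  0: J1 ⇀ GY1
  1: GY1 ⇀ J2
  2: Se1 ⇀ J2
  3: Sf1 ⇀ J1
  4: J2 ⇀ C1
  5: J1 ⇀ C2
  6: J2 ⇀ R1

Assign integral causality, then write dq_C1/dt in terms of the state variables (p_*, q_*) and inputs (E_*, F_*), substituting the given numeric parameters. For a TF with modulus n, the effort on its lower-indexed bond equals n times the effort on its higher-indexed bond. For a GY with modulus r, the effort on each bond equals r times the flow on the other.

b2 stroke at J2  (source Se1 imposes e)
b3 stroke at Sf1  (Sf1 fixes flow; stroke at Sf1)
b0 stroke at J1  (J1 flow already set via bond 3)
b5 stroke at J1  (1-jn J1 has f-setter on 3)
b1 stroke at J2  (through GY1, causality inverts; strokes same side of GY1)
b4 stroke at J2  (C1 outputs effort q/C1)
b6 stroke at R1  (J2: last free bond brings flow in)

dq_C1/dt = E_Se1/7 + 2*F_Sf1/7 - q_C1/14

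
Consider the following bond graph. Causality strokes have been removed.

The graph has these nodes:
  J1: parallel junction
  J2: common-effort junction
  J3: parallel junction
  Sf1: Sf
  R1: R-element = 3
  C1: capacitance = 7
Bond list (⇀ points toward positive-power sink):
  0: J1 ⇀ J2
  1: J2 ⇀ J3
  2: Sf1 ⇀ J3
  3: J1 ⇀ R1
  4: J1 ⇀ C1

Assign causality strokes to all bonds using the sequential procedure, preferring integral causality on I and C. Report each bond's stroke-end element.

bond 0 stroke→J2
bond 1 stroke→J3
bond 2 stroke→Sf1
bond 3 stroke→R1
bond 4 stroke→J1

#2 stroke→Sf1  (Sf1: flow source, stroke at near end)
#1 stroke→J3  (only one effort-in slot at J3)
#0 stroke→J2  (J2 needs exactly one e-in)
#4 stroke→J1  (C1: C, integral causality)
#3 stroke→R1  (0-jn J1 has e-setter on 4)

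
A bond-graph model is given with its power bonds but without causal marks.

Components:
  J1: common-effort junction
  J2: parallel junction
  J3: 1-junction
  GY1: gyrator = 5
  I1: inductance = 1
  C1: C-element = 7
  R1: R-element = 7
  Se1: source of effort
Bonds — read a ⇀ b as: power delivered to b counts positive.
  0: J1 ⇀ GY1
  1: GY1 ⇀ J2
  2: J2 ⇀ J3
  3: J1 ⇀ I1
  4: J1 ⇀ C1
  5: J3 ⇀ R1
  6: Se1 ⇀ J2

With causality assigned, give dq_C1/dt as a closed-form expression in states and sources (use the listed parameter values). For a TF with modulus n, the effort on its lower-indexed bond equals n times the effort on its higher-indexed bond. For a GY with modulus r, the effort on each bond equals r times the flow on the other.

b6 →J2  (source Se1 imposes e)
b1 →GY1  (common-e at J2 fixed by 6)
b2 →J3  (common-e at J2 fixed by 6)
b5 →R1  (only one flow-in slot at J3)
b0 →GY1  (GY1: gyrator matches bond 1)
b3 →I1  (I1 integral (f out))
b4 →J1  (J1 needs exactly one e-in)

dq_C1/dt = -E_Se1/5 - p_I1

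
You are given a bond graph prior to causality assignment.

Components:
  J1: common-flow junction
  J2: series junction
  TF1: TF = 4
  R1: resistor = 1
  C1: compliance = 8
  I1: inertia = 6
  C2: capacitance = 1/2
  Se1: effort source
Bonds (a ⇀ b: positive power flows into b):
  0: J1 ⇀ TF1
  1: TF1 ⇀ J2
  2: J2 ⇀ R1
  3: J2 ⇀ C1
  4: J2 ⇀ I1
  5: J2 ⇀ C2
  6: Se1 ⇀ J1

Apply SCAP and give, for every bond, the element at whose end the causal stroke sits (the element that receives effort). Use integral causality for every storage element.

#6 stroke at J1  (source Se1 imposes e)
#0 stroke at TF1  (closing 1-jn rule on J1)
#1 stroke at J2  (through TF1, causality passes straight; one stroke at TF1)
#3 stroke at J2  (C1 outputs effort q/C1)
#4 stroke at I1  (I1: I, integral causality)
#2 stroke at J2  (1-jn J2 has f-setter on 4)
#5 stroke at J2  (J2: bond 4 brought flow, rest push out)

#0 stroke at TF1
#1 stroke at J2
#2 stroke at J2
#3 stroke at J2
#4 stroke at I1
#5 stroke at J2
#6 stroke at J1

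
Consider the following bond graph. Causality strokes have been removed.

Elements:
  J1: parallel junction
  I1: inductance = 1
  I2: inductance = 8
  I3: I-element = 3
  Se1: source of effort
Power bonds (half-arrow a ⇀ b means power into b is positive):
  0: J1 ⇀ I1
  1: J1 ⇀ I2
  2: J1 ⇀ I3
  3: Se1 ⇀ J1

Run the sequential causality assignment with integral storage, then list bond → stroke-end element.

β3 stroke at J1  (Se1: effort source, stroke at far end)
β0 stroke at I1  (common-e at J1 fixed by 3)
β1 stroke at I2  (0-jn J1 has e-setter on 3)
β2 stroke at I3  (J1: bond 3 brought effort, rest push out)

#0 stroke at I1
#1 stroke at I2
#2 stroke at I3
#3 stroke at J1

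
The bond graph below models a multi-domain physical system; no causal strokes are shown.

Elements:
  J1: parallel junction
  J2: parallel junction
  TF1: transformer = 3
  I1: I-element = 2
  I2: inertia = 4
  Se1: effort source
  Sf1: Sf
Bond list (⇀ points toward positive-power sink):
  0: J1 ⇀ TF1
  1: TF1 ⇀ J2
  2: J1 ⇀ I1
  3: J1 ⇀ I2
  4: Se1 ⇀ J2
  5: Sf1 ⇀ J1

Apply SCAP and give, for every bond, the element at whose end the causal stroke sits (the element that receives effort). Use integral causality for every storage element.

b0 →J1
b1 →TF1
b2 →I1
b3 →I2
b4 →J2
b5 →Sf1

b4 →J2  (Se1 (Se) sets effort on bond)
b5 →Sf1  (source Sf1 imposes f)
b1 →TF1  (J2: bond 4 brought effort, rest push out)
b0 →J1  (TF1: transformer flips bond 1)
b2 →I1  (J1 effort already set via bond 0)
b3 →I2  (common-e at J1 fixed by 0)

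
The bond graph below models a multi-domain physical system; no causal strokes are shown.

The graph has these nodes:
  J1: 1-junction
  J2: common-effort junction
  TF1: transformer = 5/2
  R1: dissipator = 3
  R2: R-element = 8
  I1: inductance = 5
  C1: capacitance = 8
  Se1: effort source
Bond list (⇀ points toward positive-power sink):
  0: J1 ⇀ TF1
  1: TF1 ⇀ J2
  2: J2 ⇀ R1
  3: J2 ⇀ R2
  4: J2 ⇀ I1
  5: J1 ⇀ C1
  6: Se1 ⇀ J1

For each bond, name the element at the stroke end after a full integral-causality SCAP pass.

bond 6 stroke at J1  (Se1 fixes effort; stroke away)
bond 4 stroke at I1  (prefer integral on I1)
bond 5 stroke at J1  (C1: C, integral causality)
bond 0 stroke at TF1  (J1: last free bond brings flow in)
bond 1 stroke at J2  (TF TF1: opposite of bond 0)
bond 2 stroke at R1  (common-e at J2 fixed by 1)
bond 3 stroke at R2  (J2: bond 1 brought effort, rest push out)

β0 →TF1
β1 →J2
β2 →R1
β3 →R2
β4 →I1
β5 →J1
β6 →J1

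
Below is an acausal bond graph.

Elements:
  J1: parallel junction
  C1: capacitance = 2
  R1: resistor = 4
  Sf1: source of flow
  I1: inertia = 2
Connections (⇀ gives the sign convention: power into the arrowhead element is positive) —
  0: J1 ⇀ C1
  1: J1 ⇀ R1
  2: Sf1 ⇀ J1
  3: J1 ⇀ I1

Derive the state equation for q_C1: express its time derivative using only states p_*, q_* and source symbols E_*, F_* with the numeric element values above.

#2 stroke at Sf1  (Sf1 fixes flow; stroke at Sf1)
#0 stroke at J1  (C1 integral (e out))
#1 stroke at R1  (common-e at J1 fixed by 0)
#3 stroke at I1  (common-e at J1 fixed by 0)

dq_C1/dt = F_Sf1 - p_I1/2 - q_C1/8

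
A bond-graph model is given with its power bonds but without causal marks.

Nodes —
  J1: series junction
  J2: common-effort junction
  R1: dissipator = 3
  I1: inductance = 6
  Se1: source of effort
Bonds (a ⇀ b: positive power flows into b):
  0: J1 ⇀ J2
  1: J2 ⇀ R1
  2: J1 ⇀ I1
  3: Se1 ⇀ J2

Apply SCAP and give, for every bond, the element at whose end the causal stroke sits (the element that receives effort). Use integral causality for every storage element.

β0 stroke→J1
β1 stroke→R1
β2 stroke→I1
β3 stroke→J2

#3 →J2  (Se1 fixes effort; stroke away)
#0 →J1  (J2 effort already set via bond 3)
#1 →R1  (J2: bond 3 brought effort, rest push out)
#2 →I1  (J1: last free bond brings flow in)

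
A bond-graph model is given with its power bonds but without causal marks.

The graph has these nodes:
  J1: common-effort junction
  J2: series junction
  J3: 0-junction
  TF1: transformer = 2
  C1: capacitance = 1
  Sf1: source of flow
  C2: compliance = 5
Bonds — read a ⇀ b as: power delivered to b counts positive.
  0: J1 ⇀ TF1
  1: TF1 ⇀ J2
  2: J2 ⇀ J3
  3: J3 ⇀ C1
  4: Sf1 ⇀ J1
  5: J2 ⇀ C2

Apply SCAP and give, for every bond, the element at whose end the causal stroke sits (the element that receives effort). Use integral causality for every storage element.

β4 |Sf1  (Sf1: flow source, stroke at near end)
β0 |J1  (J1 needs exactly one e-in)
β1 |TF1  (TF1: transformer flips bond 0)
β2 |J2  (J2: bond 1 brought flow, rest push out)
β5 |J2  (common-f at J2 fixed by 1)
β3 |J3  (closing 0-jn rule on J3)

#0 →J1
#1 →TF1
#2 →J2
#3 →J3
#4 →Sf1
#5 →J2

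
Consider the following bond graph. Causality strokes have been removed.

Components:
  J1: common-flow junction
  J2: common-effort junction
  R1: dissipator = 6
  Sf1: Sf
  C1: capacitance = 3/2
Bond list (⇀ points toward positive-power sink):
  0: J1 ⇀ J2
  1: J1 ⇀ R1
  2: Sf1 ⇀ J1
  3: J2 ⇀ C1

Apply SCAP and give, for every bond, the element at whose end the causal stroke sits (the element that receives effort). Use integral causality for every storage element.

bond 2 →Sf1  (Sf1: flow source, stroke at near end)
bond 0 →J1  (common-f at J1 fixed by 2)
bond 1 →J1  (common-f at J1 fixed by 2)
bond 3 →J2  (J2: last free bond brings effort in)

β0 stroke at J1
β1 stroke at J1
β2 stroke at Sf1
β3 stroke at J2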